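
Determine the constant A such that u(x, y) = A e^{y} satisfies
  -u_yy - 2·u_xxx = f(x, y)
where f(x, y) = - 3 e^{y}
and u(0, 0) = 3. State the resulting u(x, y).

Substitute the ansatz u = A e^{y} into the left-hand side.
Derivatives of the ansatz:
  u_yy = A e^{y}
  u_xxx = 0
Term by term:
  -u_yy = - A e^{y}
  -2·u_xxx = 0
So the left-hand side equals
  - A e^{y}
This must equal f(x, y) = - 3 e^{y} identically.
Matching coefficients of the independent functions:
  [e^{y}]:  - A = -3
Solving: A = 3.
Check against the point condition:
  u(0, 0) = 3  ⟹  A = 3  ✓
Hence u(x, y) = 3 e^{y}.

Answer: u(x, y) = 3 e^{y}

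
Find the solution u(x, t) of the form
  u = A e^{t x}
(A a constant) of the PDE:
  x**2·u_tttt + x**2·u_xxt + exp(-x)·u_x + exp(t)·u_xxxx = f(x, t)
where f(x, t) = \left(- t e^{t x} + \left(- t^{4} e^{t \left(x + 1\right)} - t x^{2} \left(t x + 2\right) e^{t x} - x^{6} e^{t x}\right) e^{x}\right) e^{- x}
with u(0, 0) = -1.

Substitute the ansatz u = A e^{t x} into the left-hand side.
Derivatives of the ansatz:
  u_tttt = A x^{4} e^{t x}
  u_xxt = A t^{2} x e^{t x} + 2 A t e^{t x}
  u_x = A t e^{t x}
  u_xxxx = A t^{4} e^{t x}
Term by term:
  x**2·u_tttt = A x^{6} e^{t x}
  x**2·u_xxt = A t^{2} x^{3} e^{t x} + 2 A t x^{2} e^{t x}
  exp(-x)·u_x = A t e^{- x} e^{t x}
  exp(t)·u_xxxx = A t^{4} e^{t} e^{t x}
So the left-hand side equals
  A t^{4} e^{t} e^{t x} + A t^{2} x^{3} e^{t x} + 2 A t x^{2} e^{t x} + A t e^{- x} e^{t x} + A x^{6} e^{t x}
This must equal f(x, t) identically; expanded, f = - t^{4} e^{t} e^{t x} - t^{2} x^{3} e^{t x} - 2 t x^{2} e^{t x} - t e^{- x} e^{t x} - x^{6} e^{t x}.
Matching coefficients of the independent functions:
  [x^{6} e^{t x}, t e^{- x} e^{t x}, t^{2} x^{3} e^{t x}, t^{4} e^{t} e^{t x}]:  A = -1
  [t x^{2} e^{t x}]:  2 A = -2
Solving: A = -1.
Check against the point condition:
  u(0, 0) = -1  ⟹  A = -1  ✓
Hence u(x, t) = - e^{t x}.

Answer: u(x, t) = - e^{t x}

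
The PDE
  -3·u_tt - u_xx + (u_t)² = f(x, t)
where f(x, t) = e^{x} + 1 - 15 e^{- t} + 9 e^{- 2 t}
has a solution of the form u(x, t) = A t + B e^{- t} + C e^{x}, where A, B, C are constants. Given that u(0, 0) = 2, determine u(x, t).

Substitute the ansatz u = A t + B e^{- t} + C e^{x} into the left-hand side.
Derivatives of the ansatz:
  u_tt = B e^{- t}
  u_xx = C e^{x}
  u_t = A - B e^{- t}
Term by term:
  -3·u_tt = - 3 B e^{- t}
  -u_xx = - C e^{x}
  (u_t)² = A^{2} - 2 A B e^{- t} + B^{2} e^{- 2 t}
So the left-hand side equals
  A^{2} - 2 A B e^{- t} + B^{2} e^{- 2 t} - 3 B e^{- t} - C e^{x}
This must equal f(x, t) = e^{x} + 1 - 15 e^{- t} + 9 e^{- 2 t} identically.
Matching coefficients of the independent functions:
  [constant term]:  A^{2} = 1
  [e^{- 2 t}]:  B^{2} = 9
  [e^{- t}]:  - 2 A B - 3 B = -15
  [e^{x}]:  - C = 1
Solving: A = 1, B = 3, C = -1.
Check against the point condition:
  u(0, 0) = 2  ⟹  B + C = 2  ✓
Hence u(x, t) = t - e^{x} + 3 e^{- t}.

Answer: u(x, t) = t - e^{x} + 3 e^{- t}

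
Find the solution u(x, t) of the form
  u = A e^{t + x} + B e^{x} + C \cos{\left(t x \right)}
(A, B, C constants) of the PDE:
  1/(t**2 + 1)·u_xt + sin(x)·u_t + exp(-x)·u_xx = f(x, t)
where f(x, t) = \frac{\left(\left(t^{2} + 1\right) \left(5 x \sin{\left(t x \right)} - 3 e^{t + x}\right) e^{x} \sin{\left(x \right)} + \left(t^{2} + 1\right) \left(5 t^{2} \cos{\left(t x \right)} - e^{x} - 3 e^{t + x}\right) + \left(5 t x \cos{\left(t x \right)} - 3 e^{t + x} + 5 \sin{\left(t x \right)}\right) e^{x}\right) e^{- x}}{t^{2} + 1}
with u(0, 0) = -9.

Substitute the ansatz u = A e^{t + x} + B e^{x} + C \cos{\left(t x \right)} into the left-hand side.
Derivatives of the ansatz:
  u_xt = A e^{t} e^{x} - C t x \cos{\left(t x \right)} - C \sin{\left(t x \right)}
  u_t = A e^{t} e^{x} - C x \sin{\left(t x \right)}
  u_xx = A e^{t} e^{x} + B e^{x} - C t^{2} \cos{\left(t x \right)}
Term by term:
  1/(t**2 + 1)·u_xt = \frac{A e^{t} e^{x}}{t^{2} + 1} - \frac{C t x \cos{\left(t x \right)}}{t^{2} + 1} - \frac{C \sin{\left(t x \right)}}{t^{2} + 1}
  sin(x)·u_t = A e^{t} e^{x} \sin{\left(x \right)} - C x \sin{\left(x \right)} \sin{\left(t x \right)}
  exp(-x)·u_xx = A e^{t} + B - C t^{2} e^{- x} \cos{\left(t x \right)}
So the left-hand side equals
  A e^{t} e^{x} \sin{\left(x \right)} + A e^{t} + \frac{A e^{t} e^{x}}{t^{2} + 1} + B - C t^{2} e^{- x} \cos{\left(t x \right)} - \frac{C t x \cos{\left(t x \right)}}{t^{2} + 1} - C x \sin{\left(x \right)} \sin{\left(t x \right)} - \frac{C \sin{\left(t x \right)}}{t^{2} + 1}
This must equal f(x, t) identically; expanded, f = 5 t^{2} e^{- x} \cos{\left(t x \right)} + \frac{5 t x \cos{\left(t x \right)}}{t^{2} + 1} + 5 x \sin{\left(x \right)} \sin{\left(t x \right)} - 3 e^{t} e^{x} \sin{\left(x \right)} - 3 e^{t} - 1 - \frac{3 e^{t} e^{x}}{t^{2} + 1} + \frac{5 \sin{\left(t x \right)}}{t^{2} + 1}.
Matching coefficients of the independent functions:
  [constant term]:  B = -1
  [\frac{\sin{\left(t x \right)}}{t^{2} + 1}, t^{2} e^{- x} \cos{\left(t x \right)}, x \sin{\left(x \right)} \sin{\left(t x \right)}, \frac{t x \cos{\left(t x \right)}}{t^{2} + 1}]:  - C = 5
  [\frac{e^{t} e^{x}}{t^{2} + 1}, e^{t} e^{x} \sin{\left(x \right)}, e^{t}]:  A = -3
Solving: A = -3, B = -1, C = -5.
Check against the point condition:
  u(0, 0) = -9  ⟹  A + B + C = -9  ✓
Hence u(x, t) = - e^{x} - 3 e^{t + x} - 5 \cos{\left(t x \right)}.

Answer: u(x, t) = - e^{x} - 3 e^{t + x} - 5 \cos{\left(t x \right)}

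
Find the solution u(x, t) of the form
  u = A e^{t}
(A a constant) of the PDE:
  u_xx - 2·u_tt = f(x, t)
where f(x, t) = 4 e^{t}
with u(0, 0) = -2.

Substitute the ansatz u = A e^{t} into the left-hand side.
Derivatives of the ansatz:
  u_xx = 0
  u_tt = A e^{t}
Term by term:
  u_xx = 0
  -2·u_tt = - 2 A e^{t}
So the left-hand side equals
  - 2 A e^{t}
This must equal f(x, t) = 4 e^{t} identically.
Matching coefficients of the independent functions:
  [e^{t}]:  - 2 A = 4
Solving: A = -2.
Check against the point condition:
  u(0, 0) = -2  ⟹  A = -2  ✓
Hence u(x, t) = - 2 e^{t}.

Answer: u(x, t) = - 2 e^{t}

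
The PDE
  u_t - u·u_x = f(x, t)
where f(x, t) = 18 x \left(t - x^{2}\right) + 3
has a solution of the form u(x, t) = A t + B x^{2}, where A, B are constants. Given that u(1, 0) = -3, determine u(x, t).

Substitute the ansatz u = A t + B x^{2} into the left-hand side.
Derivatives of the ansatz:
  u_t = A
  u_x = 2 B x
Term by term:
  u_t = A
  -u·u_x = - 2 A B t x - 2 B^{2} x^{3}
So the left-hand side equals
  - 2 A B t x + A - 2 B^{2} x^{3}
This must equal f(x, t) identically; expanded, f = 18 t x - 18 x^{3} + 3.
Matching coefficients of the independent functions:
  [constant term]:  A = 3
  [x^{3}]:  - 2 B^{2} = -18
  [t x]:  - 2 A B = 18
Solving: A = 3, B = -3.
Check against the point condition:
  u(1, 0) = -3  ⟹  B = -3  ✓
Hence u(x, t) = 3 t - 3 x^{2}.

Answer: u(x, t) = 3 t - 3 x^{2}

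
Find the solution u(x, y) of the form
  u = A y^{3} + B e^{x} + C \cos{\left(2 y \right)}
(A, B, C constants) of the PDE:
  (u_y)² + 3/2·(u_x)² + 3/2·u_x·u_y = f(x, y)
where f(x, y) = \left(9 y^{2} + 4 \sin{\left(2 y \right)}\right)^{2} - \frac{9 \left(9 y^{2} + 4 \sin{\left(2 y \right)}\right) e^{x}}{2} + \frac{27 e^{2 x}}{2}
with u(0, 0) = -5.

Substitute the ansatz u = A y^{3} + B e^{x} + C \cos{\left(2 y \right)} into the left-hand side.
Derivatives of the ansatz:
  u_y = 3 A y^{2} - 2 C \sin{\left(2 y \right)}
  u_x = B e^{x}
Term by term:
  (u_y)² = 9 A^{2} y^{4} - 12 A C y^{2} \sin{\left(2 y \right)} + 4 C^{2} \sin^{2}{\left(2 y \right)}
  3/2·(u_x)² = \frac{3 B^{2} e^{2 x}}{2}
  3/2·u_x·u_y = \frac{9 A B y^{2} e^{x}}{2} - 3 B C e^{x} \sin{\left(2 y \right)}
So the left-hand side equals
  9 A^{2} y^{4} + \frac{9 A B y^{2} e^{x}}{2} - 12 A C y^{2} \sin{\left(2 y \right)} + \frac{3 B^{2} e^{2 x}}{2} - 3 B C e^{x} \sin{\left(2 y \right)} + 4 C^{2} \sin^{2}{\left(2 y \right)}
This must equal f(x, y) identically; expanded, f = 81 y^{4} - \frac{81 y^{2} e^{x}}{2} + 72 y^{2} \sin{\left(2 y \right)} + \frac{27 e^{2 x}}{2} - 18 e^{x} \sin{\left(2 y \right)} + 16 \sin^{2}{\left(2 y \right)}.
Matching coefficients of the independent functions:
  [y^{4}]:  9 A^{2} = 81
  [y^{2} e^{x}]:  \frac{9 A B}{2} = - \frac{81}{2}
  [y^{2} \sin{\left(2 y \right)}]:  - 12 A C = 72
  [e^{x} \sin{\left(2 y \right)}]:  - 3 B C = -18
  [e^{2 x}]:  \frac{3 B^{2}}{2} = \frac{27}{2}
  [\sin^{2}{\left(2 y \right)}]:  4 C^{2} = 16
These equations allow (A, B, C) = (-3, 3, 2) or (3, -3, -2).
Impose the point condition(s):
  u(0, 0) = -5  ⟹  B + C = -5
Only A = 3, B = -3, C = -2 satisfies everything.
Hence u(x, y) = 3 y^{3} - 3 e^{x} - 2 \cos{\left(2 y \right)}.

Answer: u(x, y) = 3 y^{3} - 3 e^{x} - 2 \cos{\left(2 y \right)}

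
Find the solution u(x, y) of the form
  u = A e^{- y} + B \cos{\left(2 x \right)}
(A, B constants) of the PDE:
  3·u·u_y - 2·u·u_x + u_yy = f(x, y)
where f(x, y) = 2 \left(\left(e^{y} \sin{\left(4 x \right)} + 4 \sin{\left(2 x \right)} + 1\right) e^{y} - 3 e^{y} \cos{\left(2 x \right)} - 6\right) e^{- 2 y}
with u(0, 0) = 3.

Substitute the ansatz u = A e^{- y} + B \cos{\left(2 x \right)} into the left-hand side.
Derivatives of the ansatz:
  u_y = - A e^{- y}
  u_x = - 2 B \sin{\left(2 x \right)}
  u_yy = A e^{- y}
Term by term:
  3·u·u_y = - 3 A^{2} e^{- 2 y} - 3 A B e^{- y} \cos{\left(2 x \right)}
  -2·u·u_x = 4 A B e^{- y} \sin{\left(2 x \right)} + 4 B^{2} \sin{\left(2 x \right)} \cos{\left(2 x \right)}
  u_yy = A e^{- y}
So the left-hand side equals
  - 3 A^{2} e^{- 2 y} + 4 A B e^{- y} \sin{\left(2 x \right)} - 3 A B e^{- y} \cos{\left(2 x \right)} + A e^{- y} + 4 B^{2} \sin{\left(2 x \right)} \cos{\left(2 x \right)}
This must equal f(x, y) identically; expanded, f = 4 \sin{\left(2 x \right)} \cos{\left(2 x \right)} + 8 e^{- y} \sin{\left(2 x \right)} - 6 e^{- y} \cos{\left(2 x \right)} + 2 e^{- y} - 12 e^{- 2 y}.
Matching coefficients of the independent functions:
  [e^{- y} \sin{\left(2 x \right)}]:  4 A B = 8
  [e^{- y} \cos{\left(2 x \right)}]:  - 3 A B = -6
  [\sin{\left(2 x \right)} \cos{\left(2 x \right)}]:  4 B^{2} = 4
  [e^{- 2 y}]:  - 3 A^{2} = -12
  [e^{- y}]:  A = 2
Solving: A = 2, B = 1.
Check against the point condition:
  u(0, 0) = 3  ⟹  A + B = 3  ✓
Hence u(x, y) = \cos{\left(2 x \right)} + 2 e^{- y}.

Answer: u(x, y) = \cos{\left(2 x \right)} + 2 e^{- y}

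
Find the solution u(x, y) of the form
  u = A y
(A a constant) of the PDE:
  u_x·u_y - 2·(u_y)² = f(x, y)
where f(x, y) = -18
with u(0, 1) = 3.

Substitute the ansatz u = A y into the left-hand side.
Derivatives of the ansatz:
  u_x = 0
  u_y = A
Term by term:
  u_x·u_y = 0
  -2·(u_y)² = - 2 A^{2}
So the left-hand side equals
  - 2 A^{2}
This must equal f(x, y) = -18 identically.
Matching coefficients of the independent functions:
  [constant term]:  - 2 A^{2} = -18
These equations allow (A) = (-3) or (3).
Impose the point condition(s):
  u(0, 1) = 3  ⟹  A = 3
Only A = 3 satisfies everything.
Hence u(x, y) = 3 y.

Answer: u(x, y) = 3 y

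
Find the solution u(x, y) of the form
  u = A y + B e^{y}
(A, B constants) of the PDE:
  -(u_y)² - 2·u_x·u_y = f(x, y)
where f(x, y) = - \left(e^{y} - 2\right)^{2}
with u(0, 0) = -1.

Answer: u(x, y) = 2 y - e^{y}

Derivation:
Substitute the ansatz u = A y + B e^{y} into the left-hand side.
Derivatives of the ansatz:
  u_y = A + B e^{y}
  u_x = 0
Term by term:
  -(u_y)² = - A^{2} - 2 A B e^{y} - B^{2} e^{2 y}
  -2·u_x·u_y = 0
So the left-hand side equals
  - A^{2} - 2 A B e^{y} - B^{2} e^{2 y}
This must equal f(x, y) identically; expanded, f = - e^{2 y} + 4 e^{y} - 4.
Matching coefficients of the independent functions:
  [constant term]:  - A^{2} = -4
  [e^{y}]:  - 2 A B = 4
  [e^{2 y}]:  - B^{2} = -1
These equations allow (A, B) = (-2, 1) or (2, -1).
Impose the point condition(s):
  u(0, 0) = -1  ⟹  B = -1
Only A = 2, B = -1 satisfies everything.
Hence u(x, y) = 2 y - e^{y}.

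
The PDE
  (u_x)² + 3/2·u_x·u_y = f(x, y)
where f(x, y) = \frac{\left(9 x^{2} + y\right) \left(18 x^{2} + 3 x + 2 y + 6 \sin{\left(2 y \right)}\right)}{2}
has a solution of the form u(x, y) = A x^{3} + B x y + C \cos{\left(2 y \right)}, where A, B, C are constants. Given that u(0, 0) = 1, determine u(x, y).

Substitute the ansatz u = A x^{3} + B x y + C \cos{\left(2 y \right)} into the left-hand side.
Derivatives of the ansatz:
  u_x = 3 A x^{2} + B y
  u_y = B x - 2 C \sin{\left(2 y \right)}
Term by term:
  (u_x)² = 9 A^{2} x^{4} + 6 A B x^{2} y + B^{2} y^{2}
  3/2·u_x·u_y = \frac{9 A B x^{3}}{2} - 9 A C x^{2} \sin{\left(2 y \right)} + \frac{3 B^{2} x y}{2} - 3 B C y \sin{\left(2 y \right)}
So the left-hand side equals
  9 A^{2} x^{4} + \frac{9 A B x^{3}}{2} + 6 A B x^{2} y - 9 A C x^{2} \sin{\left(2 y \right)} + \frac{3 B^{2} x y}{2} + B^{2} y^{2} - 3 B C y \sin{\left(2 y \right)}
This must equal f(x, y) identically; expanded, f = 81 x^{4} + \frac{27 x^{3}}{2} + 18 x^{2} y + 27 x^{2} \sin{\left(2 y \right)} + \frac{3 x y}{2} + y^{2} + 3 y \sin{\left(2 y \right)}.
Matching coefficients of the independent functions:
  [x^{3}]:  \frac{9 A B}{2} = \frac{27}{2}
  [x^{4}]:  9 A^{2} = 81
  [y^{2}]:  B^{2} = 1
  [x y]:  \frac{3 B^{2}}{2} = \frac{3}{2}
  [x^{2} y]:  6 A B = 18
  [x^{2} \sin{\left(2 y \right)}]:  - 9 A C = 27
  [y \sin{\left(2 y \right)}]:  - 3 B C = 3
These equations allow (A, B, C) = (-3, -1, 1) or (3, 1, -1).
Impose the point condition(s):
  u(0, 0) = 1  ⟹  C = 1
Only A = -3, B = -1, C = 1 satisfies everything.
Hence u(x, y) = - 3 x^{3} - x y + \cos{\left(2 y \right)}.

Answer: u(x, y) = - 3 x^{3} - x y + \cos{\left(2 y \right)}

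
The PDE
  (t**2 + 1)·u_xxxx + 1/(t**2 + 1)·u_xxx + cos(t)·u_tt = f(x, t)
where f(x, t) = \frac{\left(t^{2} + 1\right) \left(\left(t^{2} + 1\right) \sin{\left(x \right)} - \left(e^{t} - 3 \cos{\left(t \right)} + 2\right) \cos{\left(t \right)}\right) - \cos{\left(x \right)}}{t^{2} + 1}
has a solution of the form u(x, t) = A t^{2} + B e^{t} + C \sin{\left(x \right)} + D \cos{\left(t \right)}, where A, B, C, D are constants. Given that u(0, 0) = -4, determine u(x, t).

Answer: u(x, t) = - t^{2} - e^{t} + \sin{\left(x \right)} - 3 \cos{\left(t \right)}

Derivation:
Substitute the ansatz u = A t^{2} + B e^{t} + C \sin{\left(x \right)} + D \cos{\left(t \right)} into the left-hand side.
Derivatives of the ansatz:
  u_xxxx = C \sin{\left(x \right)}
  u_xxx = - C \cos{\left(x \right)}
  u_tt = 2 A + B e^{t} - D \cos{\left(t \right)}
Term by term:
  (t**2 + 1)·u_xxxx = C t^{2} \sin{\left(x \right)} + C \sin{\left(x \right)}
  1/(t**2 + 1)·u_xxx = - \frac{C \cos{\left(x \right)}}{t^{2} + 1}
  cos(t)·u_tt = 2 A \cos{\left(t \right)} + B e^{t} \cos{\left(t \right)} - D \cos^{2}{\left(t \right)}
So the left-hand side equals
  2 A \cos{\left(t \right)} + B e^{t} \cos{\left(t \right)} + C t^{2} \sin{\left(x \right)} + C \sin{\left(x \right)} - \frac{C \cos{\left(x \right)}}{t^{2} + 1} - D \cos^{2}{\left(t \right)}
This must equal f(x, t) identically; expanded, f = t^{2} \sin{\left(x \right)} - e^{t} \cos{\left(t \right)} + \sin{\left(x \right)} + 3 \cos^{2}{\left(t \right)} - 2 \cos{\left(t \right)} - \frac{\cos{\left(x \right)}}{t^{2} + 1}.
Matching coefficients of the independent functions:
  [t^{2} \sin{\left(x \right)}, \sin{\left(x \right)}]:  C = 1
  [\frac{\cos{\left(x \right)}}{t^{2} + 1}]:  - C = -1
  [e^{t} \cos{\left(t \right)}]:  B = -1
  [\cos{\left(t \right)}]:  2 A = -2
  [\cos^{2}{\left(t \right)}]:  - D = 3
Solving: A = -1, B = -1, C = 1, D = -3.
Check against the point condition:
  u(0, 0) = -4  ⟹  B + D = -4  ✓
Hence u(x, t) = - t^{2} - e^{t} + \sin{\left(x \right)} - 3 \cos{\left(t \right)}.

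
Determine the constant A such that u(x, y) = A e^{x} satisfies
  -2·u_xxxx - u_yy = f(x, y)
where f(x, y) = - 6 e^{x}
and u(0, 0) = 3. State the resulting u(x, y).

Substitute the ansatz u = A e^{x} into the left-hand side.
Derivatives of the ansatz:
  u_xxxx = A e^{x}
  u_yy = 0
Term by term:
  -2·u_xxxx = - 2 A e^{x}
  -u_yy = 0
So the left-hand side equals
  - 2 A e^{x}
This must equal f(x, y) = - 6 e^{x} identically.
Matching coefficients of the independent functions:
  [e^{x}]:  - 2 A = -6
Solving: A = 3.
Check against the point condition:
  u(0, 0) = 3  ⟹  A = 3  ✓
Hence u(x, y) = 3 e^{x}.

Answer: u(x, y) = 3 e^{x}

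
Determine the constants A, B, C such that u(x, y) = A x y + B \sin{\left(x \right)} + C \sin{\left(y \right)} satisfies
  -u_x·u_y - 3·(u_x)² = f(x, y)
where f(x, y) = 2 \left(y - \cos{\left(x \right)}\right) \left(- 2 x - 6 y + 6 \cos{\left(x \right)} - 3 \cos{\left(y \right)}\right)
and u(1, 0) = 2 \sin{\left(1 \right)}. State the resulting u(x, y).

Answer: u(x, y) = - 2 x y + 2 \sin{\left(x \right)} - 3 \sin{\left(y \right)}

Derivation:
Substitute the ansatz u = A x y + B \sin{\left(x \right)} + C \sin{\left(y \right)} into the left-hand side.
Derivatives of the ansatz:
  u_x = A y + B \cos{\left(x \right)}
  u_y = A x + C \cos{\left(y \right)}
Term by term:
  -u_x·u_y = - A^{2} x y - A B x \cos{\left(x \right)} - A C y \cos{\left(y \right)} - B C \cos{\left(x \right)} \cos{\left(y \right)}
  -3·(u_x)² = - 3 A^{2} y^{2} - 6 A B y \cos{\left(x \right)} - 3 B^{2} \cos^{2}{\left(x \right)}
So the left-hand side equals
  - A^{2} x y - 3 A^{2} y^{2} - A B x \cos{\left(x \right)} - 6 A B y \cos{\left(x \right)} - A C y \cos{\left(y \right)} - 3 B^{2} \cos^{2}{\left(x \right)} - B C \cos{\left(x \right)} \cos{\left(y \right)}
This must equal f(x, y) identically; expanded, f = - 4 x y + 4 x \cos{\left(x \right)} - 12 y^{2} + 24 y \cos{\left(x \right)} - 6 y \cos{\left(y \right)} - 12 \cos^{2}{\left(x \right)} + 6 \cos{\left(x \right)} \cos{\left(y \right)}.
Matching coefficients of the independent functions:
  [y^{2}]:  - 3 A^{2} = -12
  [x y]:  - A^{2} = -4
  [x \cos{\left(x \right)}]:  - A B = 4
  [y \cos{\left(x \right)}]:  - 6 A B = 24
  [y \cos{\left(y \right)}]:  - A C = -6
  [\cos{\left(x \right)} \cos{\left(y \right)}]:  - B C = 6
  [\cos^{2}{\left(x \right)}]:  - 3 B^{2} = -12
These equations allow (A, B, C) = (-2, 2, -3) or (2, -2, 3).
Impose the point condition(s):
  u(1, 0) = 2 \sin{\left(1 \right)}  ⟹  B \sin{\left(1 \right)} = 2 \sin{\left(1 \right)}
Only A = -2, B = 2, C = -3 satisfies everything.
Hence u(x, y) = - 2 x y + 2 \sin{\left(x \right)} - 3 \sin{\left(y \right)}.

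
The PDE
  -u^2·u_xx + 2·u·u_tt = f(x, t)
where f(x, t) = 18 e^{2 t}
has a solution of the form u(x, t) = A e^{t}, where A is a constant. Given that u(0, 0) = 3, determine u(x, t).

Answer: u(x, t) = 3 e^{t}

Derivation:
Substitute the ansatz u = A e^{t} into the left-hand side.
Derivatives of the ansatz:
  u_xx = 0
  u_tt = A e^{t}
Term by term:
  -u^2·u_xx = 0
  2·u·u_tt = 2 A^{2} e^{2 t}
So the left-hand side equals
  2 A^{2} e^{2 t}
This must equal f(x, t) = 18 e^{2 t} identically.
Matching coefficients of the independent functions:
  [e^{2 t}]:  2 A^{2} = 18
These equations allow (A) = (-3) or (3).
Impose the point condition(s):
  u(0, 0) = 3  ⟹  A = 3
Only A = 3 satisfies everything.
Hence u(x, t) = 3 e^{t}.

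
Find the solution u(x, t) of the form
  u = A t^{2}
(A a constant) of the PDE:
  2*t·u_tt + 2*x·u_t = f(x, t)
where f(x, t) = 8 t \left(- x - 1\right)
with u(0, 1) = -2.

Substitute the ansatz u = A t^{2} into the left-hand side.
Derivatives of the ansatz:
  u_tt = 2 A
  u_t = 2 A t
Term by term:
  2*t·u_tt = 4 A t
  2*x·u_t = 4 A t x
So the left-hand side equals
  4 A t x + 4 A t
This must equal f(x, t) = 8 t \left(- x - 1\right) identically.
Matching coefficients of the independent functions:
  [t, t x]:  4 A = -8
Solving: A = -2.
Check against the point condition:
  u(0, 1) = -2  ⟹  A = -2  ✓
Hence u(x, t) = - 2 t^{2}.

Answer: u(x, t) = - 2 t^{2}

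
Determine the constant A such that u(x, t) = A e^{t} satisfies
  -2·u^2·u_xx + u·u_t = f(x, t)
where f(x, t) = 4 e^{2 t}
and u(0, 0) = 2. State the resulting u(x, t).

Substitute the ansatz u = A e^{t} into the left-hand side.
Derivatives of the ansatz:
  u_xx = 0
  u_t = A e^{t}
Term by term:
  -2·u^2·u_xx = 0
  u·u_t = A^{2} e^{2 t}
So the left-hand side equals
  A^{2} e^{2 t}
This must equal f(x, t) = 4 e^{2 t} identically.
Matching coefficients of the independent functions:
  [e^{2 t}]:  A^{2} = 4
These equations allow (A) = (-2) or (2).
Impose the point condition(s):
  u(0, 0) = 2  ⟹  A = 2
Only A = 2 satisfies everything.
Hence u(x, t) = 2 e^{t}.

Answer: u(x, t) = 2 e^{t}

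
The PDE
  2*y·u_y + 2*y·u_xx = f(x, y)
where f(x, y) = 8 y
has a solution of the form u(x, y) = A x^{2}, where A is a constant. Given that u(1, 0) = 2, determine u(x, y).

Substitute the ansatz u = A x^{2} into the left-hand side.
Derivatives of the ansatz:
  u_y = 0
  u_xx = 2 A
Term by term:
  2*y·u_y = 0
  2*y·u_xx = 4 A y
So the left-hand side equals
  4 A y
This must equal f(x, y) = 8 y identically.
Matching coefficients of the independent functions:
  [y]:  4 A = 8
Solving: A = 2.
Check against the point condition:
  u(1, 0) = 2  ⟹  A = 2  ✓
Hence u(x, y) = 2 x^{2}.

Answer: u(x, y) = 2 x^{2}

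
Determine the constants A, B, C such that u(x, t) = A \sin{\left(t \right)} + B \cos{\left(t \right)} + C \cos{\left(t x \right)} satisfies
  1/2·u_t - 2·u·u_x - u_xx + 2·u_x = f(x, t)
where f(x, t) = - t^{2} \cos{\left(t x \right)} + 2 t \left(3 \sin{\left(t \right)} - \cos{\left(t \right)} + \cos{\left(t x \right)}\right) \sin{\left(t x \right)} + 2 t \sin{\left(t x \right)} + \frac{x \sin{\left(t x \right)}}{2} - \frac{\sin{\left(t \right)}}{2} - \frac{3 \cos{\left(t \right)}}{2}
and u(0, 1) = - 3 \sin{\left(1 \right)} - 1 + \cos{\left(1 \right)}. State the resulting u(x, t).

Answer: u(x, t) = - 3 \sin{\left(t \right)} + \cos{\left(t \right)} - \cos{\left(t x \right)}

Derivation:
Substitute the ansatz u = A \sin{\left(t \right)} + B \cos{\left(t \right)} + C \cos{\left(t x \right)} into the left-hand side.
Derivatives of the ansatz:
  u_t = A \cos{\left(t \right)} - B \sin{\left(t \right)} - C x \sin{\left(t x \right)}
  u_x = - C t \sin{\left(t x \right)}
  u_xx = - C t^{2} \cos{\left(t x \right)}
Term by term:
  1/2·u_t = \frac{A \cos{\left(t \right)}}{2} - \frac{B \sin{\left(t \right)}}{2} - \frac{C x \sin{\left(t x \right)}}{2}
  -2·u·u_x = 2 A C t \sin{\left(t \right)} \sin{\left(t x \right)} + 2 B C t \sin{\left(t x \right)} \cos{\left(t \right)} + 2 C^{2} t \sin{\left(t x \right)} \cos{\left(t x \right)}
  -u_xx = C t^{2} \cos{\left(t x \right)}
  2·u_x = - 2 C t \sin{\left(t x \right)}
So the left-hand side equals
  2 A C t \sin{\left(t \right)} \sin{\left(t x \right)} + \frac{A \cos{\left(t \right)}}{2} + 2 B C t \sin{\left(t x \right)} \cos{\left(t \right)} - \frac{B \sin{\left(t \right)}}{2} + 2 C^{2} t \sin{\left(t x \right)} \cos{\left(t x \right)} + C t^{2} \cos{\left(t x \right)} - 2 C t \sin{\left(t x \right)} - \frac{C x \sin{\left(t x \right)}}{2}
This must equal f(x, t) identically; expanded, f = - t^{2} \cos{\left(t x \right)} + 6 t \sin{\left(t \right)} \sin{\left(t x \right)} - 2 t \sin{\left(t x \right)} \cos{\left(t \right)} + 2 t \sin{\left(t x \right)} \cos{\left(t x \right)} + 2 t \sin{\left(t x \right)} + \frac{x \sin{\left(t x \right)}}{2} - \frac{\sin{\left(t \right)}}{2} - \frac{3 \cos{\left(t \right)}}{2}.
Matching coefficients of the independent functions:
  [t \sin{\left(t x \right)}]:  - 2 C = 2
  [t^{2} \cos{\left(t x \right)}]:  C = -1
  [x \sin{\left(t x \right)}]:  - \frac{C}{2} = \frac{1}{2}
  [t \sin{\left(t \right)} \sin{\left(t x \right)}]:  2 A C = 6
  [t \sin{\left(t x \right)} \cos{\left(t \right)}]:  2 B C = -2
  [t \sin{\left(t x \right)} \cos{\left(t x \right)}]:  2 C^{2} = 2
  [\sin{\left(t \right)}]:  - \frac{B}{2} = - \frac{1}{2}
  [\cos{\left(t \right)}]:  \frac{A}{2} = - \frac{3}{2}
Solving: A = -3, B = 1, C = -1.
Check against the point condition:
  u(0, 1) = - 3 \sin{\left(1 \right)} - 1 + \cos{\left(1 \right)}  ⟹  A \sin{\left(1 \right)} + B \cos{\left(1 \right)} + C = - 3 \sin{\left(1 \right)} - 1 + \cos{\left(1 \right)}  ✓
Hence u(x, t) = - 3 \sin{\left(t \right)} + \cos{\left(t \right)} - \cos{\left(t x \right)}.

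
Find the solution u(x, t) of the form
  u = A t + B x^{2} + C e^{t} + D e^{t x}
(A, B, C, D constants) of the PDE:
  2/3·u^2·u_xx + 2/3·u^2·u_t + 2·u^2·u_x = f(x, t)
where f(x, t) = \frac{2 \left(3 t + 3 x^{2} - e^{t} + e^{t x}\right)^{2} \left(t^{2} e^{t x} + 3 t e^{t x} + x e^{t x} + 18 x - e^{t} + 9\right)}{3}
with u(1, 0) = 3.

Substitute the ansatz u = A t + B x^{2} + C e^{t} + D e^{t x} into the left-hand side.
Derivatives of the ansatz:
  u_xx = 2 B + D t^{2} e^{t x}
  u_t = A + C e^{t} + D x e^{t x}
  u_x = 2 B x + D t e^{t x}
Term by term:
  2/3·u^2·u_xx = \frac{4 A^{2} B t^{2}}{3} + \frac{2 A^{2} D t^{4} e^{t x}}{3} + \frac{8 A B^{2} t x^{2}}{3} + \frac{8 A B C t e^{t}}{3} + \frac{4 A B D t^{3} x^{2} e^{t x}}{3} + \frac{8 A B D t e^{t x}}{3} + \frac{4 A C D t^{3} e^{t} e^{t x}}{3} + \frac{4 A D^{2} t^{3} e^{2 t x}}{3} + \frac{4 B^{3} x^{4}}{3} + \frac{8 B^{2} C x^{2} e^{t}}{3} + \frac{2 B^{2} D t^{2} x^{4} e^{t x}}{3} + \frac{8 B^{2} D x^{2} e^{t x}}{3} + \frac{4 B C^{2} e^{2 t}}{3} + \frac{4 B C D t^{2} x^{2} e^{t} e^{t x}}{3} + \frac{8 B C D e^{t} e^{t x}}{3} + \frac{4 B D^{2} t^{2} x^{2} e^{2 t x}}{3} + \frac{4 B D^{2} e^{2 t x}}{3} + \frac{2 C^{2} D t^{2} e^{2 t} e^{t x}}{3} + \frac{4 C D^{2} t^{2} e^{t} e^{2 t x}}{3} + \frac{2 D^{3} t^{2} e^{3 t x}}{3}
  2/3·u^2·u_t = \frac{2 A^{3} t^{2}}{3} + \frac{4 A^{2} B t x^{2}}{3} + \frac{2 A^{2} C t^{2} e^{t}}{3} + \frac{4 A^{2} C t e^{t}}{3} + \frac{2 A^{2} D t^{2} x e^{t x}}{3} + \frac{4 A^{2} D t e^{t x}}{3} + \frac{2 A B^{2} x^{4}}{3} + \frac{4 A B C t x^{2} e^{t}}{3} + \frac{4 A B C x^{2} e^{t}}{3} + \frac{4 A B D t x^{3} e^{t x}}{3} + \frac{4 A B D x^{2} e^{t x}}{3} + \frac{4 A C^{2} t e^{2 t}}{3} + \frac{2 A C^{2} e^{2 t}}{3} + \frac{4 A C D t x e^{t} e^{t x}}{3} + \frac{4 A C D t e^{t} e^{t x}}{3} + \frac{4 A C D e^{t} e^{t x}}{3} + \frac{4 A D^{2} t x e^{2 t x}}{3} + \frac{2 A D^{2} e^{2 t x}}{3} + \frac{2 B^{2} C x^{4} e^{t}}{3} + \frac{2 B^{2} D x^{5} e^{t x}}{3} + \frac{4 B C^{2} x^{2} e^{2 t}}{3} + \frac{4 B C D x^{3} e^{t} e^{t x}}{3} + \frac{4 B C D x^{2} e^{t} e^{t x}}{3} + \frac{4 B D^{2} x^{3} e^{2 t x}}{3} + \frac{2 C^{3} e^{3 t}}{3} + \frac{2 C^{2} D x e^{2 t} e^{t x}}{3} + \frac{4 C^{2} D e^{2 t} e^{t x}}{3} + \frac{4 C D^{2} x e^{t} e^{2 t x}}{3} + \frac{2 C D^{2} e^{t} e^{2 t x}}{3} + \frac{2 D^{3} x e^{3 t x}}{3}
  2·u^2·u_x = 4 A^{2} B t^{2} x + 2 A^{2} D t^{3} e^{t x} + 8 A B^{2} t x^{3} + 8 A B C t x e^{t} + 4 A B D t^{2} x^{2} e^{t x} + 8 A B D t x e^{t x} + 4 A C D t^{2} e^{t} e^{t x} + 4 A D^{2} t^{2} e^{2 t x} + 4 B^{3} x^{5} + 8 B^{2} C x^{3} e^{t} + 2 B^{2} D t x^{4} e^{t x} + 8 B^{2} D x^{3} e^{t x} + 4 B C^{2} x e^{2 t} + 4 B C D t x^{2} e^{t} e^{t x} + 8 B C D x e^{t} e^{t x} + 4 B D^{2} t x^{2} e^{2 t x} + 4 B D^{2} x e^{2 t x} + 2 C^{2} D t e^{2 t} e^{t x} + 4 C D^{2} t e^{t} e^{2 t x} + 2 D^{3} t e^{3 t x}
Sum these and collect like terms in the independent variables.
This must equal f(x, t) identically; expanded, f = 6 t^{4} e^{t x} + 12 t^{3} x^{2} e^{t x} - 4 t^{3} e^{t} e^{t x} + 4 t^{3} e^{2 t x} + 18 t^{3} e^{t x} + 6 t^{2} x^{4} e^{t x} - 4 t^{2} x^{2} e^{t} e^{t x} + 4 t^{2} x^{2} e^{2 t x} + 36 t^{2} x^{2} e^{t x} + 6 t^{2} x e^{t x} + 108 t^{2} x + \frac{2 t^{2} e^{2 t} e^{t x}}{3} - \frac{4 t^{2} e^{t} e^{2 t x}}{3} - 12 t^{2} e^{t} e^{t x} - 6 t^{2} e^{t} + \frac{2 t^{2} e^{3 t x}}{3} + 12 t^{2} e^{2 t x} + 54 t^{2} + 18 t x^{4} e^{t x} + 12 t x^{3} e^{t x} + 216 t x^{3} - 12 t x^{2} e^{t} e^{t x} - 12 t x^{2} e^{t} + 12 t x^{2} e^{2 t x} + 108 t x^{2} - 4 t x e^{t} e^{t x} - 72 t x e^{t} + 4 t x e^{2 t x} + 72 t x e^{t x} + 2 t e^{2 t} e^{t x} + 4 t e^{2 t} - 4 t e^{t} e^{2 t x} - 4 t e^{t} e^{t x} - 36 t e^{t} + 2 t e^{3 t x} + 36 t e^{t x} + 6 x^{5} e^{t x} + 108 x^{5} - 6 x^{4} e^{t} + 54 x^{4} - 4 x^{3} e^{t} e^{t x} - 72 x^{3} e^{t} + 4 x^{3} e^{2 t x} + 72 x^{3} e^{t x} + 4 x^{2} e^{2 t} - 4 x^{2} e^{t} e^{t x} - 36 x^{2} e^{t} + 36 x^{2} e^{t x} + \frac{2 x e^{2 t} e^{t x}}{3} + 12 x e^{2 t} - \frac{4 x e^{t} e^{2 t x}}{3} - 24 x e^{t} e^{t x} + \frac{2 x e^{3 t x}}{3} + 12 x e^{2 t x} - \frac{2 e^{3 t}}{3} + \frac{4 e^{2 t} e^{t x}}{3} + 6 e^{2 t} - \frac{2 e^{t} e^{2 t x}}{3} - 12 e^{t} e^{t x} + 6 e^{2 t x}.
Matching coefficients of the independent functions:
(each divided by its leading coefficient; functions giving the same equation are listed together)
  [t^{2}]:  A^{3} + 2 A^{2} B - 81 = 0
  [x^{4}]:  A B^{2} + 2 B^{3} - 81 = 0
  [x^{5}]:  B^{3} - 27 = 0
  [t x^{2}]:  A^{2} B + 2 A B^{2} - 81 = 0
  [t x^{3}]:  A B^{2} - 27 = 0
  [t e^{t}]:  A^{2} C + 2 A B C + 27 = 0
  [t e^{2 t}]:  A C^{2} - 3 = 0
  [t e^{t x}]:  A^{2} D + 2 A B D - 27 = 0
  [t e^{3 t x}, t^{2} e^{3 t x}, x e^{3 t x}]:  D^{3} - 1 = 0
  [t^{2} x]:  A^{2} B - 27 = 0
  [t^{2} e^{t}]:  A^{2} C + 9 = 0
  [t^{2} e^{2 t x}, t^{3} e^{2 t x}, t x e^{2 t x}]:  A D^{2} - 3 = 0
  [t^{3} e^{t x}, t^{4} e^{t x}, t^{2} x e^{t x}]:  A^{2} D - 9 = 0
  [x e^{2 t}, x^{2} e^{2 t}]:  B C^{2} - 3 = 0
  [x e^{2 t x}, x^{3} e^{2 t x}, t x^{2} e^{2 t x}, …]:  B D^{2} - 3 = 0
  [x^{2} e^{t}]:  A B C + 2 B^{2} C + 27 = 0
  [x^{2} e^{t x}]:  A B D + 2 B^{2} D - 27 = 0
  [x^{3} e^{t}, x^{4} e^{t}]:  B^{2} C + 9 = 0
  [x^{3} e^{t x}, x^{5} e^{t x}, t x^{4} e^{t x}, …]:  B^{2} D - 9 = 0
  [e^{t} e^{t x}]:  A C D + 2 B C D + 9 = 0
  [e^{t} e^{2 t x}, t e^{t} e^{2 t x}, t^{2} e^{t} e^{2 t x}, …]:  C D^{2} + 1 = 0
  [e^{2 t} e^{t x}, t e^{2 t} e^{t x}, t^{2} e^{2 t} e^{t x}, …]:  C^{2} D - 1 = 0
  [t x e^{t}, t x^{2} e^{t}]:  A B C + 9 = 0
  [t x e^{t x}, t x^{3} e^{t x}, t^{2} x^{2} e^{t x}, …]:  A B D - 9 = 0
  [t e^{t} e^{t x}, t^{2} e^{t} e^{t x}, t^{3} e^{t} e^{t x}, …]:  A C D + 3 = 0
  [x e^{t} e^{t x}, x^{2} e^{t} e^{t x}, x^{3} e^{t} e^{t x}, …]:  B C D + 3 = 0
  [e^{2 t}]:  A C^{2} + 2 B C^{2} - 9 = 0
  [e^{3 t}]:  C^{3} + 1 = 0
  [e^{2 t x}]:  A D^{2} + 2 B D^{2} - 9 = 0
Solving: A = 3, B = 3, C = -1, D = 1.
Check against the point condition:
  u(1, 0) = 3  ⟹  B + C + D = 3  ✓
Hence u(x, t) = 3 t + 3 x^{2} - e^{t} + e^{t x}.

Answer: u(x, t) = 3 t + 3 x^{2} - e^{t} + e^{t x}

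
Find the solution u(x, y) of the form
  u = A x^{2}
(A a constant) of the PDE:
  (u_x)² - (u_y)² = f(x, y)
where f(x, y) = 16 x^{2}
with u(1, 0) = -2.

Substitute the ansatz u = A x^{2} into the left-hand side.
Derivatives of the ansatz:
  u_x = 2 A x
  u_y = 0
Term by term:
  (u_x)² = 4 A^{2} x^{2}
  -(u_y)² = 0
So the left-hand side equals
  4 A^{2} x^{2}
This must equal f(x, y) = 16 x^{2} identically.
Matching coefficients of the independent functions:
  [x^{2}]:  4 A^{2} = 16
These equations allow (A) = (-2) or (2).
Impose the point condition(s):
  u(1, 0) = -2  ⟹  A = -2
Only A = -2 satisfies everything.
Hence u(x, y) = - 2 x^{2}.

Answer: u(x, y) = - 2 x^{2}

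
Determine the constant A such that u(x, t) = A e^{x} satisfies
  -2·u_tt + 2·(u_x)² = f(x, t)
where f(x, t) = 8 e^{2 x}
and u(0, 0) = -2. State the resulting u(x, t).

Substitute the ansatz u = A e^{x} into the left-hand side.
Derivatives of the ansatz:
  u_tt = 0
  u_x = A e^{x}
Term by term:
  -2·u_tt = 0
  2·(u_x)² = 2 A^{2} e^{2 x}
So the left-hand side equals
  2 A^{2} e^{2 x}
This must equal f(x, t) = 8 e^{2 x} identically.
Matching coefficients of the independent functions:
  [e^{2 x}]:  2 A^{2} = 8
These equations allow (A) = (-2) or (2).
Impose the point condition(s):
  u(0, 0) = -2  ⟹  A = -2
Only A = -2 satisfies everything.
Hence u(x, t) = - 2 e^{x}.

Answer: u(x, t) = - 2 e^{x}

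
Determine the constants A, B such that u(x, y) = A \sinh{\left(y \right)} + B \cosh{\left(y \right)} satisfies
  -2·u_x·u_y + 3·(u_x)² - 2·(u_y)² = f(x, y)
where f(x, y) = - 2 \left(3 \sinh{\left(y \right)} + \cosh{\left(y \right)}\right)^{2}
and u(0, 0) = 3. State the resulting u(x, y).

Substitute the ansatz u = A \sinh{\left(y \right)} + B \cosh{\left(y \right)} into the left-hand side.
Derivatives of the ansatz:
  u_x = 0
  u_y = A \cosh{\left(y \right)} + B \sinh{\left(y \right)}
Term by term:
  -2·u_x·u_y = 0
  3·(u_x)² = 0
  -2·(u_y)² = - 2 A^{2} \cosh^{2}{\left(y \right)} - 4 A B \sinh{\left(y \right)} \cosh{\left(y \right)} - 2 B^{2} \sinh^{2}{\left(y \right)}
So the left-hand side equals
  - 2 A^{2} \cosh^{2}{\left(y \right)} - 4 A B \sinh{\left(y \right)} \cosh{\left(y \right)} - 2 B^{2} \sinh^{2}{\left(y \right)}
This must equal f(x, y) identically; expanded, f = - 18 \sinh^{2}{\left(y \right)} - 12 \sinh{\left(y \right)} \cosh{\left(y \right)} - 2 \cosh^{2}{\left(y \right)}.
Matching coefficients of the independent functions:
  [\sinh{\left(y \right)} \cosh{\left(y \right)}]:  - 4 A B = -12
  [\sinh^{2}{\left(y \right)}]:  - 2 B^{2} = -18
  [\cosh^{2}{\left(y \right)}]:  - 2 A^{2} = -2
These equations allow (A, B) = (-1, -3) or (1, 3).
Impose the point condition(s):
  u(0, 0) = 3  ⟹  B = 3
Only A = 1, B = 3 satisfies everything.
Hence u(x, y) = \sinh{\left(y \right)} + 3 \cosh{\left(y \right)}.

Answer: u(x, y) = \sinh{\left(y \right)} + 3 \cosh{\left(y \right)}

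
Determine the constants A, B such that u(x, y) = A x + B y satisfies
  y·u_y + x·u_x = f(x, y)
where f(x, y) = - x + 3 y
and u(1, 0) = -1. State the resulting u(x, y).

Substitute the ansatz u = A x + B y into the left-hand side.
Derivatives of the ansatz:
  u_y = B
  u_x = A
Term by term:
  y·u_y = B y
  x·u_x = A x
So the left-hand side equals
  A x + B y
This must equal f(x, y) = - x + 3 y identically.
Matching coefficients of the independent functions:
  [x]:  A = -1
  [y]:  B = 3
Solving: A = -1, B = 3.
Check against the point condition:
  u(1, 0) = -1  ⟹  A = -1  ✓
Hence u(x, y) = - x + 3 y.

Answer: u(x, y) = - x + 3 y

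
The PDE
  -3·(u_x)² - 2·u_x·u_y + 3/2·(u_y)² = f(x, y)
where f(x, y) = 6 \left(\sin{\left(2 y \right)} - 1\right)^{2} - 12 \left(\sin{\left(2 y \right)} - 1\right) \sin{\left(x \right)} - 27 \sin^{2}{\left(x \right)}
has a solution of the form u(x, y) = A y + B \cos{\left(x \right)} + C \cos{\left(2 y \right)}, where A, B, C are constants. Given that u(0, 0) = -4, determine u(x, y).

Substitute the ansatz u = A y + B \cos{\left(x \right)} + C \cos{\left(2 y \right)} into the left-hand side.
Derivatives of the ansatz:
  u_x = - B \sin{\left(x \right)}
  u_y = A - 2 C \sin{\left(2 y \right)}
Term by term:
  -3·(u_x)² = - 3 B^{2} \sin^{2}{\left(x \right)}
  -2·u_x·u_y = 2 A B \sin{\left(x \right)} - 4 B C \sin{\left(x \right)} \sin{\left(2 y \right)}
  3/2·(u_y)² = \frac{3 A^{2}}{2} - 6 A C \sin{\left(2 y \right)} + 6 C^{2} \sin^{2}{\left(2 y \right)}
So the left-hand side equals
  \frac{3 A^{2}}{2} + 2 A B \sin{\left(x \right)} - 6 A C \sin{\left(2 y \right)} - 3 B^{2} \sin^{2}{\left(x \right)} - 4 B C \sin{\left(x \right)} \sin{\left(2 y \right)} + 6 C^{2} \sin^{2}{\left(2 y \right)}
This must equal f(x, y) identically; expanded, f = - 27 \sin^{2}{\left(x \right)} - 12 \sin{\left(x \right)} \sin{\left(2 y \right)} + 12 \sin{\left(x \right)} + 6 \sin^{2}{\left(2 y \right)} - 12 \sin{\left(2 y \right)} + 6.
Matching coefficients of the independent functions:
  [constant term]:  \frac{3 A^{2}}{2} = 6
  [\sin{\left(x \right)} \sin{\left(2 y \right)}]:  - 4 B C = -12
  [\sin{\left(x \right)}]:  2 A B = 12
  [\sin^{2}{\left(x \right)}]:  - 3 B^{2} = -27
  [\sin{\left(2 y \right)}]:  - 6 A C = -12
  [\sin^{2}{\left(2 y \right)}]:  6 C^{2} = 6
These equations allow (A, B, C) = (-2, -3, -1) or (2, 3, 1).
Impose the point condition(s):
  u(0, 0) = -4  ⟹  B + C = -4
Only A = -2, B = -3, C = -1 satisfies everything.
Hence u(x, y) = - 2 y - 3 \cos{\left(x \right)} - \cos{\left(2 y \right)}.

Answer: u(x, y) = - 2 y - 3 \cos{\left(x \right)} - \cos{\left(2 y \right)}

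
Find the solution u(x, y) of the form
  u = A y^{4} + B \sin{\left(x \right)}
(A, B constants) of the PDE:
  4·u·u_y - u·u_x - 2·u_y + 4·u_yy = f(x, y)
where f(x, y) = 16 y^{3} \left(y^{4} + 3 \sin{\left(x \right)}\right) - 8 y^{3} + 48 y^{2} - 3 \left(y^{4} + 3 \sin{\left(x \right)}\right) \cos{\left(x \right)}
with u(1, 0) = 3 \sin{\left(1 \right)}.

Answer: u(x, y) = y^{4} + 3 \sin{\left(x \right)}

Derivation:
Substitute the ansatz u = A y^{4} + B \sin{\left(x \right)} into the left-hand side.
Derivatives of the ansatz:
  u_y = 4 A y^{3}
  u_x = B \cos{\left(x \right)}
  u_yy = 12 A y^{2}
Term by term:
  4·u·u_y = 16 A^{2} y^{7} + 16 A B y^{3} \sin{\left(x \right)}
  -u·u_x = - A B y^{4} \cos{\left(x \right)} - B^{2} \sin{\left(x \right)} \cos{\left(x \right)}
  -2·u_y = - 8 A y^{3}
  4·u_yy = 48 A y^{2}
So the left-hand side equals
  16 A^{2} y^{7} - A B y^{4} \cos{\left(x \right)} + 16 A B y^{3} \sin{\left(x \right)} - 8 A y^{3} + 48 A y^{2} - B^{2} \sin{\left(x \right)} \cos{\left(x \right)}
This must equal f(x, y) identically; expanded, f = 16 y^{7} - 3 y^{4} \cos{\left(x \right)} + 48 y^{3} \sin{\left(x \right)} - 8 y^{3} + 48 y^{2} - 9 \sin{\left(x \right)} \cos{\left(x \right)}.
Matching coefficients of the independent functions:
  [y^{2}]:  48 A = 48
  [y^{3}]:  - 8 A = -8
  [y^{7}]:  16 A^{2} = 16
  [y^{3} \sin{\left(x \right)}]:  16 A B = 48
  [y^{4} \cos{\left(x \right)}]:  - A B = -3
  [\sin{\left(x \right)} \cos{\left(x \right)}]:  - B^{2} = -9
Solving: A = 1, B = 3.
Check against the point condition:
  u(1, 0) = 3 \sin{\left(1 \right)}  ⟹  B \sin{\left(1 \right)} = 3 \sin{\left(1 \right)}  ✓
Hence u(x, y) = y^{4} + 3 \sin{\left(x \right)}.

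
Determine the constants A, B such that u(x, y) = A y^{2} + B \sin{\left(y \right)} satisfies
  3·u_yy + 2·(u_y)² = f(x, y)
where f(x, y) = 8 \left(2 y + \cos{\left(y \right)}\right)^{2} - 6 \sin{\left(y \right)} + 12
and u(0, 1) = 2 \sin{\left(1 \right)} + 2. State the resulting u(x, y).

Substitute the ansatz u = A y^{2} + B \sin{\left(y \right)} into the left-hand side.
Derivatives of the ansatz:
  u_yy = 2 A - B \sin{\left(y \right)}
  u_y = 2 A y + B \cos{\left(y \right)}
Term by term:
  3·u_yy = 6 A - 3 B \sin{\left(y \right)}
  2·(u_y)² = 8 A^{2} y^{2} + 8 A B y \cos{\left(y \right)} + 2 B^{2} \cos^{2}{\left(y \right)}
So the left-hand side equals
  8 A^{2} y^{2} + 8 A B y \cos{\left(y \right)} + 6 A + 2 B^{2} \cos^{2}{\left(y \right)} - 3 B \sin{\left(y \right)}
This must equal f(x, y) identically; expanded, f = 32 y^{2} + 32 y \cos{\left(y \right)} - 6 \sin{\left(y \right)} + 8 \cos^{2}{\left(y \right)} + 12.
Matching coefficients of the independent functions:
  [constant term]:  6 A = 12
  [y^{2}]:  8 A^{2} = 32
  [y \cos{\left(y \right)}]:  8 A B = 32
  [\sin{\left(y \right)}]:  - 3 B = -6
  [\cos^{2}{\left(y \right)}]:  2 B^{2} = 8
Solving: A = 2, B = 2.
Check against the point condition:
  u(0, 1) = 2 \sin{\left(1 \right)} + 2  ⟹  A + B \sin{\left(1 \right)} = 2 \sin{\left(1 \right)} + 2  ✓
Hence u(x, y) = 2 y^{2} + 2 \sin{\left(y \right)}.

Answer: u(x, y) = 2 y^{2} + 2 \sin{\left(y \right)}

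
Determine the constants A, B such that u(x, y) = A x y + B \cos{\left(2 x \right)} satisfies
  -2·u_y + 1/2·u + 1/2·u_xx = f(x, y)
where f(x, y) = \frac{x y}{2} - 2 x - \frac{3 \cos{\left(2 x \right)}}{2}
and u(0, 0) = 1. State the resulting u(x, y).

Substitute the ansatz u = A x y + B \cos{\left(2 x \right)} into the left-hand side.
Derivatives of the ansatz:
  u_y = A x
  u_xx = - 4 B \cos{\left(2 x \right)}
Term by term:
  -2·u_y = - 2 A x
  1/2·u = \frac{A x y}{2} + \frac{B \cos{\left(2 x \right)}}{2}
  1/2·u_xx = - 2 B \cos{\left(2 x \right)}
So the left-hand side equals
  \frac{A x y}{2} - 2 A x - \frac{3 B \cos{\left(2 x \right)}}{2}
This must equal f(x, y) = \frac{x y}{2} - 2 x - \frac{3 \cos{\left(2 x \right)}}{2} identically.
Matching coefficients of the independent functions:
  [x]:  - 2 A = -2
  [x y]:  \frac{A}{2} = \frac{1}{2}
  [\cos{\left(2 x \right)}]:  - \frac{3 B}{2} = - \frac{3}{2}
Solving: A = 1, B = 1.
Check against the point condition:
  u(0, 0) = 1  ⟹  B = 1  ✓
Hence u(x, y) = x y + \cos{\left(2 x \right)}.

Answer: u(x, y) = x y + \cos{\left(2 x \right)}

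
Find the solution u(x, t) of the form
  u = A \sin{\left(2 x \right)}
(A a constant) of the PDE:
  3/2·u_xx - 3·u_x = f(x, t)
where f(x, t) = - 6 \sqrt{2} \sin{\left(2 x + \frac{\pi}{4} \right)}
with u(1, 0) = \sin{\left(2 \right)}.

Substitute the ansatz u = A \sin{\left(2 x \right)} into the left-hand side.
Derivatives of the ansatz:
  u_xx = - 4 A \sin{\left(2 x \right)}
  u_x = 2 A \cos{\left(2 x \right)}
Term by term:
  3/2·u_xx = - 6 A \sin{\left(2 x \right)}
  -3·u_x = - 6 A \cos{\left(2 x \right)}
So the left-hand side equals
  - 6 A \sin{\left(2 x \right)} - 6 A \cos{\left(2 x \right)}
This must equal f(x, t) identically; expanded, f = - 6 \sin{\left(2 x \right)} - 6 \cos{\left(2 x \right)}.
Matching coefficients of the independent functions:
  [\sin{\left(2 x \right)}, \cos{\left(2 x \right)}]:  - 6 A = -6
Solving: A = 1.
Check against the point condition:
  u(1, 0) = \sin{\left(2 \right)}  ⟹  A \sin{\left(2 \right)} = \sin{\left(2 \right)}  ✓
Hence u(x, t) = \sin{\left(2 x \right)}.

Answer: u(x, t) = \sin{\left(2 x \right)}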